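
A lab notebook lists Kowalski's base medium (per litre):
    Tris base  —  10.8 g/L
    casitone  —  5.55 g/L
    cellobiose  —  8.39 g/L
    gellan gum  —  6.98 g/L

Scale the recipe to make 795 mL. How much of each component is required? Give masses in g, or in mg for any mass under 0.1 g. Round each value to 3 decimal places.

Tris base 8.586 g; casitone 4.412 g; cellobiose 6.670 g; gellan gum 5.549 g

Working volume: 795 mL = 0.795 L.
Tris base: 10.8 g/L × 0.795 L = 8.586 g
casitone: 5.55 g/L × 0.795 L = 4.412 g
cellobiose: 8.39 g/L × 0.795 L = 6.670 g
gellan gum: 6.98 g/L × 0.795 L = 5.549 g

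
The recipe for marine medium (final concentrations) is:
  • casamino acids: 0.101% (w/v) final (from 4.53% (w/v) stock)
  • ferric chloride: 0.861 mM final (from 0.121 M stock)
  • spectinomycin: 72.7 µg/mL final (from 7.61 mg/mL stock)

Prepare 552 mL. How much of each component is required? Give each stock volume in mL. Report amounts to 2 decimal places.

Working volume: 552 mL = 0.552 L.
casamino acids: dilute stock: 0.101% ÷ 4.53% × 552 mL = 12.31 mL
ferric chloride: dilute stock: 0.861 mM × 552 mL ÷ 121 mM = 3.93 mL
spectinomycin: dilute stock: 72.7 µg/mL × 552 mL ÷ 7610 µg/mL = 5.27 mL

casamino acids 12.31 mL; ferric chloride 3.93 mL; spectinomycin 5.27 mL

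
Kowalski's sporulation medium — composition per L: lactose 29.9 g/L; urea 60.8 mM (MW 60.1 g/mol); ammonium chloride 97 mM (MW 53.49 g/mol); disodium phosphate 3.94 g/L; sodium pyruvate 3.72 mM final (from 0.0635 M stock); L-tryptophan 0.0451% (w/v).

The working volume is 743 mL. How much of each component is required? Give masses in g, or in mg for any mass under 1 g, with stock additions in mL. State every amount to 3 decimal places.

Target volume = 743 mL = 0.743 L.
lactose: 29.9 g/L × 0.743 L = 22.216 g
urea: 60.8 mmol/L × 60.1 g/mol × 0.743 L ÷ 1000 = 2.715 g
ammonium chloride: 97 mmol/L × 53.49 g/mol × 0.743 L ÷ 1000 = 3.855 g
disodium phosphate: 3.94 g/L × 0.743 L = 2.927 g
sodium pyruvate: V = C2·V2/C1 = 3.72 mM × 743 mL ÷ 63.5 mM = 43.527 mL
L-tryptophan: 0.0451% w/v = 0.451 g/L → 0.451 × 0.743 L = 0.335093 g = 335.093 mg

lactose 22.216 g; urea 2.715 g; ammonium chloride 3.855 g; disodium phosphate 2.927 g; sodium pyruvate 43.527 mL; L-tryptophan 335.093 mg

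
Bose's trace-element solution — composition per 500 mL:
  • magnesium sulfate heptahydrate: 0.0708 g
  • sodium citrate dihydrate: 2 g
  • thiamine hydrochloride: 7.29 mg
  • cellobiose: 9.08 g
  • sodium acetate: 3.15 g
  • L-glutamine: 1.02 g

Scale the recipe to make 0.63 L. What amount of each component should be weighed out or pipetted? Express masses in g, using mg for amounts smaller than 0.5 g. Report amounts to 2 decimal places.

Ratio of target to recipe volume: 630 / 500 = 1.26.
magnesium sulfate heptahydrate: 0.0708 g × (630 mL / 500 mL) = 0.089208 g = 89.21 mg
sodium citrate dihydrate: 2 g × (630 mL / 500 mL) = 2.52 g
thiamine hydrochloride: 7.29 mg × (630 mL / 500 mL) = 9.19 mg
cellobiose: 9.08 g × (630 mL / 500 mL) = 11.44 g
sodium acetate: 3.15 g × (630 mL / 500 mL) = 3.97 g
L-glutamine: 1.02 g × (630 mL / 500 mL) = 1.29 g

magnesium sulfate heptahydrate 89.21 mg; sodium citrate dihydrate 2.52 g; thiamine hydrochloride 9.19 mg; cellobiose 11.44 g; sodium acetate 3.97 g; L-glutamine 1.29 g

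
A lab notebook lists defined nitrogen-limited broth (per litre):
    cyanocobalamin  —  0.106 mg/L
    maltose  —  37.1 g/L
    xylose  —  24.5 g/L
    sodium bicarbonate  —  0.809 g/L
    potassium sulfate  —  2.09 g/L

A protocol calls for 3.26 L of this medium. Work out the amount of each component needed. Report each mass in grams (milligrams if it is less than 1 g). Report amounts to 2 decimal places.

cyanocobalamin 0.35 mg; maltose 120.95 g; xylose 79.87 g; sodium bicarbonate 2.64 g; potassium sulfate 6.81 g

Working volume: 3.26 L.
cyanocobalamin: 0.106 mg/L × 3.26 L = 0.35 mg
maltose: 37.1 g/L × 3.26 L = 120.95 g
xylose: 24.5 g/L × 3.26 L = 79.87 g
sodium bicarbonate: 0.809 g/L × 3.26 L = 2.64 g
potassium sulfate: 2.09 g/L × 3.26 L = 6.81 g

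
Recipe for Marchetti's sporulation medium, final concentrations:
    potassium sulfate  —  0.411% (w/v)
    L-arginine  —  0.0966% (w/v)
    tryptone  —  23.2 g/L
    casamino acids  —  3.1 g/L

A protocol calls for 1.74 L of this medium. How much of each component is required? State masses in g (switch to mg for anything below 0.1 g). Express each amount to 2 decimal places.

potassium sulfate 7.15 g; L-arginine 1.68 g; tryptone 40.37 g; casamino acids 5.39 g

Working volume: 1.74 L.
potassium sulfate: 0.411 g per 100 mL × 1740 mL ÷ 100 = 7.15 g
L-arginine: 0.0966% w/v = 0.966 g/L → 0.966 × 1.74 L = 1.68 g
tryptone: 23.2 g/L × 1.74 L = 40.37 g
casamino acids: 3.1 g/L × 1.74 L = 5.39 g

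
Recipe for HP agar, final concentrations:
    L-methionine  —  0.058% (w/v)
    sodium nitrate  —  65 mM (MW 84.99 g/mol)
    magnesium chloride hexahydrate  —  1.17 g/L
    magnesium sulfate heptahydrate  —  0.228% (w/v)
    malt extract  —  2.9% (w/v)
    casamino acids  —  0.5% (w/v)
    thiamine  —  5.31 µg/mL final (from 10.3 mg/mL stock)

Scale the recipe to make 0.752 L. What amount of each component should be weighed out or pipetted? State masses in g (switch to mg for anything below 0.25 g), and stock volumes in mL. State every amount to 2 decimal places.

L-methionine 0.44 g; sodium nitrate 4.15 g; magnesium chloride hexahydrate 0.88 g; magnesium sulfate heptahydrate 1.71 g; malt extract 21.81 g; casamino acids 3.76 g; thiamine 0.39 mL

Scale factor relative to 1 L: 0.752.
L-methionine: 0.058 g per 100 mL × 752 mL ÷ 100 = 0.44 g
sodium nitrate: 65 mmol/L × 84.99 g/mol × 0.752 L ÷ 1000 = 4.15 g
magnesium chloride hexahydrate: 1.17 g/L × 0.752 L = 0.88 g
magnesium sulfate heptahydrate: 0.228 g per 100 mL × 752 mL ÷ 100 = 1.71 g
malt extract: 2.9 g per 100 mL × 752 mL ÷ 100 = 21.81 g
casamino acids: 0.5% w/v = 5 g/L → 5 × 0.752 L = 3.76 g
thiamine: C1V1 = C2V2 → 5.31 µg/mL × 752 mL ÷ 10300 µg/mL = 0.39 mL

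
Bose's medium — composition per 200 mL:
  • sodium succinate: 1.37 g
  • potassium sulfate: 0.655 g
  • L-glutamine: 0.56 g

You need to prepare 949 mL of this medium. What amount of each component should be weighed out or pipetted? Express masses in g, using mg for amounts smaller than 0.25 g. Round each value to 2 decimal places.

sodium succinate 6.50 g; potassium sulfate 3.11 g; L-glutamine 2.66 g

Ratio of target to recipe volume: 949 / 200 = 4.745.
sodium succinate: 1.37 g × (949 mL / 200 mL) = 6.50 g
potassium sulfate: 0.655 g × (949 mL / 200 mL) = 3.11 g
L-glutamine: 0.56 g × (949 mL / 200 mL) = 2.66 g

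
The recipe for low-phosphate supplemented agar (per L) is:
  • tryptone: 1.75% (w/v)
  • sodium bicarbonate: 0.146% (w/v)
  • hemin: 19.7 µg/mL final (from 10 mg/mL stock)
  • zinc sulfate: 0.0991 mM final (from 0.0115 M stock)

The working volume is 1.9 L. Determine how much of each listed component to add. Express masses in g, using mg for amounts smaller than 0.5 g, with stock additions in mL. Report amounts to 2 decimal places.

Scale factor relative to 1 L: 1.9.
tryptone: 1.75 g per 100 mL × 1900 mL ÷ 100 = 33.25 g
sodium bicarbonate: 0.146% w/v = 1.46 g/L → 1.46 × 1.9 L = 2.77 g
hemin: C1V1 = C2V2 → 19.7 µg/mL × 1900 mL ÷ 10000 µg/mL = 3.74 mL
zinc sulfate: V = C2·V2/C1 = 0.0991 mM × 1900 mL ÷ 11.5 mM = 16.37 mL

tryptone 33.25 g; sodium bicarbonate 2.77 g; hemin 3.74 mL; zinc sulfate 16.37 mL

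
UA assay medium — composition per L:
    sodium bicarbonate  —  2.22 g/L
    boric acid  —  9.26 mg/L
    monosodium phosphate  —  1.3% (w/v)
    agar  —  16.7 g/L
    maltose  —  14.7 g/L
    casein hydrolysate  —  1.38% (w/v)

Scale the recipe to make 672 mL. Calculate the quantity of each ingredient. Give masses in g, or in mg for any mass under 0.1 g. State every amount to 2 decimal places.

Scale factor relative to 1 L: 0.672.
sodium bicarbonate: 2.22 g/L × 0.672 L = 1.49 g
boric acid: 9.26 mg/L × 0.672 L = 6.22 mg
monosodium phosphate: 1.3% w/v = 13 g/L → 13 × 0.672 L = 8.74 g
agar: 16.7 g/L × 0.672 L = 11.22 g
maltose: 14.7 g/L × 0.672 L = 9.88 g
casein hydrolysate: 1.38 g per 100 mL × 672 mL ÷ 100 = 9.27 g

sodium bicarbonate 1.49 g; boric acid 6.22 mg; monosodium phosphate 8.74 g; agar 11.22 g; maltose 9.88 g; casein hydrolysate 9.27 g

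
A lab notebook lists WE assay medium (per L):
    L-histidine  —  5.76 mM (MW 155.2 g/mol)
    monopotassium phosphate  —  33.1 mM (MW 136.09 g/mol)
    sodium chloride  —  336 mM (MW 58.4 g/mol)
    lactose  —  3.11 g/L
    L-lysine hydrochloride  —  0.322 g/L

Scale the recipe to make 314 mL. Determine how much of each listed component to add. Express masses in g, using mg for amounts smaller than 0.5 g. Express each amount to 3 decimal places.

L-histidine 280.701 mg; monopotassium phosphate 1.414 g; sodium chloride 6.161 g; lactose 0.977 g; L-lysine hydrochloride 101.108 mg

Working volume: 314 mL = 0.314 L.
L-histidine: 5.76 mmol/L × 155.2 mg/mmol × 0.314 L = 280.701 mg
monopotassium phosphate: 33.1 mmol/L × 136.09 g/mol × 0.314 L ÷ 1000 = 1.414 g
sodium chloride: 336 mmol/L × 58.4 g/mol × 0.314 L ÷ 1000 = 6.161 g
lactose: 3.11 g/L × 0.314 L = 0.977 g
L-lysine hydrochloride: 0.322 g/L × 0.314 L = 0.101108 g = 101.108 mg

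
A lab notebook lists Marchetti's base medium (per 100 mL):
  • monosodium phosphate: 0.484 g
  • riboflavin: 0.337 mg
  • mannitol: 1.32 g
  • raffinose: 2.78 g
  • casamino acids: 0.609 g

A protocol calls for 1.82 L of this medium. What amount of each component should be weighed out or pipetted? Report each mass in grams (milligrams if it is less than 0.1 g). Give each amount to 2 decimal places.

Scale factor = 1820 mL / 100 mL = 18.2.
monosodium phosphate: 0.484 g × (1820 mL / 100 mL) = 8.81 g
riboflavin: 0.337 mg × (1820 mL / 100 mL) = 6.13 mg
mannitol: 1.32 g × (1820 mL / 100 mL) = 24.02 g
raffinose: 2.78 g × (1820 mL / 100 mL) = 50.60 g
casamino acids: 0.609 g × (1820 mL / 100 mL) = 11.08 g

monosodium phosphate 8.81 g; riboflavin 6.13 mg; mannitol 24.02 g; raffinose 50.60 g; casamino acids 11.08 g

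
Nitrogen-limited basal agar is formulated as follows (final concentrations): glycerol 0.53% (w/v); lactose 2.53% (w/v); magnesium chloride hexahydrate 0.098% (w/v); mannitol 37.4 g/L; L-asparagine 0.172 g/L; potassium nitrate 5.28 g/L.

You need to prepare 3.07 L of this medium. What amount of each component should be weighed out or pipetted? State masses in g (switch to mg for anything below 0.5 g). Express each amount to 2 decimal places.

glycerol 16.27 g; lactose 77.67 g; magnesium chloride hexahydrate 3.01 g; mannitol 114.82 g; L-asparagine 0.53 g; potassium nitrate 16.21 g

Working volume: 3.07 L.
glycerol: 0.53% w/v = 5.3 g/L → 5.3 × 3.07 L = 16.27 g
lactose: 2.53% w/v = 25.3 g/L → 25.3 × 3.07 L = 77.67 g
magnesium chloride hexahydrate: 0.098 g per 100 mL × 3070 mL ÷ 100 = 3.01 g
mannitol: 37.4 g/L × 3.07 L = 114.82 g
L-asparagine: 0.172 g/L × 3.07 L = 0.53 g
potassium nitrate: 5.28 g/L × 3.07 L = 16.21 g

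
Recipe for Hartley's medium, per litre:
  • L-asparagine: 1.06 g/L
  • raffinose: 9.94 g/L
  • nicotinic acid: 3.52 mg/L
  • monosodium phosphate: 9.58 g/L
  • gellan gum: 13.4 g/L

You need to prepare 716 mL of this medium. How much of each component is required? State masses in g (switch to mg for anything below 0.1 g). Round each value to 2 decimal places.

L-asparagine 0.76 g; raffinose 7.12 g; nicotinic acid 2.52 mg; monosodium phosphate 6.86 g; gellan gum 9.59 g

Target volume = 716 mL = 0.716 L.
L-asparagine: 1.06 g/L × 0.716 L = 0.76 g
raffinose: 9.94 g/L × 0.716 L = 7.12 g
nicotinic acid: 3.52 mg/L × 0.716 L = 2.52 mg
monosodium phosphate: 9.58 g/L × 0.716 L = 6.86 g
gellan gum: 13.4 g/L × 0.716 L = 9.59 g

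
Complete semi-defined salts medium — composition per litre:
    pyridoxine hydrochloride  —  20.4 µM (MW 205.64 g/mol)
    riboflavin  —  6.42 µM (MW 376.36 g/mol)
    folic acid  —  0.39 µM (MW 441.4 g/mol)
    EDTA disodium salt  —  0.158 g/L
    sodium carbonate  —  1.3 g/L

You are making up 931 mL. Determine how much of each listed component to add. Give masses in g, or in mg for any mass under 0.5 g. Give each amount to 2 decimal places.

Target volume = 931 mL = 0.931 L.
pyridoxine hydrochloride: 20.4 µmol/L × 205.64 g/mol × 0.931 L ÷ 1000 = 3.91 mg
riboflavin: 6.42 µmol/L × 376.36 g/mol × 0.931 L ÷ 1000 = 2.25 mg
folic acid: 0.39 µmol/L × 441.4 g/mol × 0.931 L ÷ 1000 = 0.16 mg
EDTA disodium salt: 0.158 g/L × 0.931 L = 0.147098 g = 147.10 mg
sodium carbonate: 1.3 g/L × 0.931 L = 1.21 g

pyridoxine hydrochloride 3.91 mg; riboflavin 2.25 mg; folic acid 0.16 mg; EDTA disodium salt 147.10 mg; sodium carbonate 1.21 g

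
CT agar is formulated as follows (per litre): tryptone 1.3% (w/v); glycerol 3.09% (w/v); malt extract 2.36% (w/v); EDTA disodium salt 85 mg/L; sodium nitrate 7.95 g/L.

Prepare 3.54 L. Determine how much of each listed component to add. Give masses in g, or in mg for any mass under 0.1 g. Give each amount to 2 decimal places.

tryptone 46.02 g; glycerol 109.39 g; malt extract 83.54 g; EDTA disodium salt 0.30 g; sodium nitrate 28.14 g

Scale factor relative to 1 L: 3.54.
tryptone: 1.3% w/v = 13 g/L → 13 × 3.54 L = 46.02 g
glycerol: 3.09% w/v = 30.9 g/L → 30.9 × 3.54 L = 109.39 g
malt extract: 2.36 g per 100 mL × 3540 mL ÷ 100 = 83.54 g
EDTA disodium salt: 85 mg/L × 3.54 L = 300.9 mg = 0.30 g
sodium nitrate: 7.95 g/L × 3.54 L = 28.14 g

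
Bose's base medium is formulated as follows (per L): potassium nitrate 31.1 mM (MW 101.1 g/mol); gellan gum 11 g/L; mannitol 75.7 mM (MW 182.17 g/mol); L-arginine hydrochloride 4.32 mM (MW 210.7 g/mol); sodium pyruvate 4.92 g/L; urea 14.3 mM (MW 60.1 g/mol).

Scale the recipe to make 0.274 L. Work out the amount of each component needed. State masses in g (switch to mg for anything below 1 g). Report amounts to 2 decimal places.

Scale factor relative to 1 L: 0.274.
potassium nitrate: 31.1 mmol/L × 101.1 mg/mmol × 0.274 L = 861.51 mg
gellan gum: 11 g/L × 0.274 L = 3.01 g
mannitol: 75.7 mmol/L × 182.17 g/mol × 0.274 L ÷ 1000 = 3.78 g
L-arginine hydrochloride: 4.32 mmol/L × 210.7 mg/mmol × 0.274 L = 249.40 mg
sodium pyruvate: 4.92 g/L × 0.274 L = 1.35 g
urea: 14.3 mmol/L × 60.1 mg/mmol × 0.274 L = 235.48 mg

potassium nitrate 861.51 mg; gellan gum 3.01 g; mannitol 3.78 g; L-arginine hydrochloride 249.40 mg; sodium pyruvate 1.35 g; urea 235.48 mg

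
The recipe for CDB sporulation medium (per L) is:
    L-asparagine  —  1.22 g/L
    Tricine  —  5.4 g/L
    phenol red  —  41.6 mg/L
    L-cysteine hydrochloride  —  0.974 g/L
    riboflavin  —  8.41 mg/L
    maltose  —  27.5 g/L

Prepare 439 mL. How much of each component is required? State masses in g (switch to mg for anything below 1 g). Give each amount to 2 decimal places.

L-asparagine 535.58 mg; Tricine 2.37 g; phenol red 18.26 mg; L-cysteine hydrochloride 427.59 mg; riboflavin 3.69 mg; maltose 12.07 g

Target volume = 439 mL = 0.439 L.
L-asparagine: 1.22 g/L × 0.439 L = 0.53558 g = 535.58 mg
Tricine: 5.4 g/L × 0.439 L = 2.37 g
phenol red: 41.6 mg/L × 0.439 L = 18.26 mg
L-cysteine hydrochloride: 0.974 g/L × 0.439 L = 0.427586 g = 427.59 mg
riboflavin: 8.41 mg/L × 0.439 L = 3.69 mg
maltose: 27.5 g/L × 0.439 L = 12.07 g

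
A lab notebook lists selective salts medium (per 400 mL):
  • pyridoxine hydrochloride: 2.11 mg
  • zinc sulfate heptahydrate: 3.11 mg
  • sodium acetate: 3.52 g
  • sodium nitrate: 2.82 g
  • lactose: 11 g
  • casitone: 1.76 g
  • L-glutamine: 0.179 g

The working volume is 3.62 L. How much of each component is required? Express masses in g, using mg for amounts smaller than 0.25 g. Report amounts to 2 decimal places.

pyridoxine hydrochloride 19.10 mg; zinc sulfate heptahydrate 28.15 mg; sodium acetate 31.86 g; sodium nitrate 25.52 g; lactose 99.55 g; casitone 15.93 g; L-glutamine 1.62 g

Scale factor = 3620 mL / 400 mL = 9.05.
pyridoxine hydrochloride: 2.11 mg × (3620 mL / 400 mL) = 19.10 mg
zinc sulfate heptahydrate: 3.11 mg × (3620 mL / 400 mL) = 28.15 mg
sodium acetate: 3.52 g × (3620 mL / 400 mL) = 31.86 g
sodium nitrate: 2.82 g × (3620 mL / 400 mL) = 25.52 g
lactose: 11 g × (3620 mL / 400 mL) = 99.55 g
casitone: 1.76 g × (3620 mL / 400 mL) = 15.93 g
L-glutamine: 0.179 g × (3620 mL / 400 mL) = 1.62 g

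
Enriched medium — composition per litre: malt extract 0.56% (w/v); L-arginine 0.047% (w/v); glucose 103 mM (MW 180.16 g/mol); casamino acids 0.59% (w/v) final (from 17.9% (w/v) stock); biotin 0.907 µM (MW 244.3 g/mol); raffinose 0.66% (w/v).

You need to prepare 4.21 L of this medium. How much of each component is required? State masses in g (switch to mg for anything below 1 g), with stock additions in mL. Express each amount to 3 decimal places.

Scale factor relative to 1 L: 4.21.
malt extract: 0.56 g per 100 mL × 4210 mL ÷ 100 = 23.576 g
L-arginine: 0.047% w/v = 0.47 g/L → 0.47 × 4.21 L = 1.979 g
glucose: 103 mmol/L × 180.16 g/mol × 4.21 L ÷ 1000 = 78.123 g
casamino acids: dilute stock: 0.59% ÷ 17.9% × 4210 mL = 138.765 mL
biotin: 0.907 µmol/L × 244.3 g/mol × 4.21 L ÷ 1000 = 0.933 mg
raffinose: 0.66 g per 100 mL × 4210 mL ÷ 100 = 27.786 g

malt extract 23.576 g; L-arginine 1.979 g; glucose 78.123 g; casamino acids 138.765 mL; biotin 0.933 mg; raffinose 27.786 g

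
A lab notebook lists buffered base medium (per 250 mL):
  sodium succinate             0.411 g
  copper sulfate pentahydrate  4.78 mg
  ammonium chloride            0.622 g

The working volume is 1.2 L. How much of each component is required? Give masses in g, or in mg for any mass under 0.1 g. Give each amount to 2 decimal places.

sodium succinate 1.97 g; copper sulfate pentahydrate 22.94 mg; ammonium chloride 2.99 g

Scale factor = 1200 mL / 250 mL = 4.8.
sodium succinate: 0.411 g × (1200 mL / 250 mL) = 1.97 g
copper sulfate pentahydrate: 4.78 mg × (1200 mL / 250 mL) = 22.94 mg
ammonium chloride: 0.622 g × (1200 mL / 250 mL) = 2.99 g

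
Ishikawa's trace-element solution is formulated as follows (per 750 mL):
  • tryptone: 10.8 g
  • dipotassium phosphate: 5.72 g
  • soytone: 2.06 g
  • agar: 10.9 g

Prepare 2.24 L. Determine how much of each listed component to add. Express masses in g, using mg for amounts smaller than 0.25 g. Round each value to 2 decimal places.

Scale factor = 2240 mL / 750 mL = 2.98667.
tryptone: 10.8 g × (2240 mL / 750 mL) = 32.26 g
dipotassium phosphate: 5.72 g × (2240 mL / 750 mL) = 17.08 g
soytone: 2.06 g × (2240 mL / 750 mL) = 6.15 g
agar: 10.9 g × (2240 mL / 750 mL) = 32.55 g

tryptone 32.26 g; dipotassium phosphate 17.08 g; soytone 6.15 g; agar 32.55 g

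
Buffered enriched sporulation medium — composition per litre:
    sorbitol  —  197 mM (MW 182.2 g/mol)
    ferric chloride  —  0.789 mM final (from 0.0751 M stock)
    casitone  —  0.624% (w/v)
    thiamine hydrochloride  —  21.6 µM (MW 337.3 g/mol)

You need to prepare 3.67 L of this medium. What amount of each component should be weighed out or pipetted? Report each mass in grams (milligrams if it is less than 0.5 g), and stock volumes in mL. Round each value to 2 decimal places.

sorbitol 131.73 g; ferric chloride 38.56 mL; casitone 22.90 g; thiamine hydrochloride 26.74 mg

Working volume: 3.67 L.
sorbitol: 197 mmol/L × 182.2 g/mol × 3.67 L ÷ 1000 = 131.73 g
ferric chloride: dilute stock: 0.789 mM × 3670 mL ÷ 75.1 mM = 38.56 mL
casitone: 0.624 g per 100 mL × 3670 mL ÷ 100 = 22.90 g
thiamine hydrochloride: 21.6 µmol/L × 337.3 g/mol × 3.67 L ÷ 1000 = 26.74 mg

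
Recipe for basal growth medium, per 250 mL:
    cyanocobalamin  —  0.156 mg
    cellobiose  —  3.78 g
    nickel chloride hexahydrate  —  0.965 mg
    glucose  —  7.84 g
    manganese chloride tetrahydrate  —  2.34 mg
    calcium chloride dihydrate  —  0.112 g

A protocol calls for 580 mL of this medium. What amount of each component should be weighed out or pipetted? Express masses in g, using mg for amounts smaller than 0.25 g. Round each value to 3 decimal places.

cyanocobalamin 0.362 mg; cellobiose 8.770 g; nickel chloride hexahydrate 2.239 mg; glucose 18.189 g; manganese chloride tetrahydrate 5.429 mg; calcium chloride dihydrate 0.260 g

Scale factor = 580 mL / 250 mL = 2.32.
cyanocobalamin: 0.156 mg × (580 mL / 250 mL) = 0.362 mg
cellobiose: 3.78 g × (580 mL / 250 mL) = 8.770 g
nickel chloride hexahydrate: 0.965 mg × (580 mL / 250 mL) = 2.239 mg
glucose: 7.84 g × (580 mL / 250 mL) = 18.189 g
manganese chloride tetrahydrate: 2.34 mg × (580 mL / 250 mL) = 5.429 mg
calcium chloride dihydrate: 0.112 g × (580 mL / 250 mL) = 0.260 g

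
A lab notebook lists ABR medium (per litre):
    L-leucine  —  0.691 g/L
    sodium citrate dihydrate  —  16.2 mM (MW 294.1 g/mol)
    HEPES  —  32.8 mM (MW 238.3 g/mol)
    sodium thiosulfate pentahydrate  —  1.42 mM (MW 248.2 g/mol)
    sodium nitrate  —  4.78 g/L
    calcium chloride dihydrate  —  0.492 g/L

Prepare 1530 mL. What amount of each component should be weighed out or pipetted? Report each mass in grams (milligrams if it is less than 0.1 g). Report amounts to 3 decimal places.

L-leucine 1.057 g; sodium citrate dihydrate 7.290 g; HEPES 11.959 g; sodium thiosulfate pentahydrate 0.539 g; sodium nitrate 7.313 g; calcium chloride dihydrate 0.753 g

Target volume = 1530 mL = 1.53 L.
L-leucine: 0.691 g/L × 1.53 L = 1.057 g
sodium citrate dihydrate: 16.2 mmol/L × 294.1 g/mol × 1.53 L ÷ 1000 = 7.290 g
HEPES: 32.8 mmol/L × 238.3 g/mol × 1.53 L ÷ 1000 = 11.959 g
sodium thiosulfate pentahydrate: 1.42 mmol/L × 248.2 g/mol × 1.53 L ÷ 1000 = 0.539 g
sodium nitrate: 4.78 g/L × 1.53 L = 7.313 g
calcium chloride dihydrate: 0.492 g/L × 1.53 L = 0.753 g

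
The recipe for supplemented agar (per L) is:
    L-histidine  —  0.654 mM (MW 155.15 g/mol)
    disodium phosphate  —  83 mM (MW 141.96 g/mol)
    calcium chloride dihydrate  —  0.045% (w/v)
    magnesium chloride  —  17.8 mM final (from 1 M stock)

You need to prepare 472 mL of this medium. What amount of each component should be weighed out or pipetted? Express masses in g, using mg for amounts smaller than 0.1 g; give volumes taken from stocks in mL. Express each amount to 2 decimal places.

Scale factor relative to 1 L: 0.472.
L-histidine: 0.654 mmol/L × 155.15 mg/mmol × 0.472 L = 47.89 mg
disodium phosphate: 83 mmol/L × 141.96 g/mol × 0.472 L ÷ 1000 = 5.56 g
calcium chloride dihydrate: 0.045% w/v = 0.45 g/L → 0.45 × 0.472 L = 0.21 g
magnesium chloride: C1V1 = C2V2 → 17.8 mM × 472 mL ÷ 1000 mM = 8.40 mL

L-histidine 47.89 mg; disodium phosphate 5.56 g; calcium chloride dihydrate 0.21 g; magnesium chloride 8.40 mL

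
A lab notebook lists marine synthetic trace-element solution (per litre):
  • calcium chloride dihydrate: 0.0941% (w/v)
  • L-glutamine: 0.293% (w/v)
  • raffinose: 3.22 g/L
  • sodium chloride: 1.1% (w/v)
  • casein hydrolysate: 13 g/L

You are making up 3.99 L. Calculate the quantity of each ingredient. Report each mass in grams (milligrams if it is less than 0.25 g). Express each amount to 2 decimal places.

Scale factor relative to 1 L: 3.99.
calcium chloride dihydrate: 0.0941 g per 100 mL × 3990 mL ÷ 100 = 3.75 g
L-glutamine: 0.293 g per 100 mL × 3990 mL ÷ 100 = 11.69 g
raffinose: 3.22 g/L × 3.99 L = 12.85 g
sodium chloride: 1.1 g per 100 mL × 3990 mL ÷ 100 = 43.89 g
casein hydrolysate: 13 g/L × 3.99 L = 51.87 g

calcium chloride dihydrate 3.75 g; L-glutamine 11.69 g; raffinose 12.85 g; sodium chloride 43.89 g; casein hydrolysate 51.87 g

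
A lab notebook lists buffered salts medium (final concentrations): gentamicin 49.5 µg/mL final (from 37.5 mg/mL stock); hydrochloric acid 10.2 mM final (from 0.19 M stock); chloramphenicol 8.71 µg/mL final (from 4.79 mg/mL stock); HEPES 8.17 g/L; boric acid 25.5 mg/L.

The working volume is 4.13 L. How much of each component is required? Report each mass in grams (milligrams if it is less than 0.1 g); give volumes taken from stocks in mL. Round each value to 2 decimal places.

gentamicin 5.45 mL; hydrochloric acid 221.72 mL; chloramphenicol 7.51 mL; HEPES 33.74 g; boric acid 0.11 g

Working volume: 4.13 L.
gentamicin: C1V1 = C2V2 → 49.5 µg/mL × 4130 mL ÷ 37500 µg/mL = 5.45 mL
hydrochloric acid: dilute stock: 10.2 mM × 4130 mL ÷ 190 mM = 221.72 mL
chloramphenicol: C1V1 = C2V2 → 8.71 µg/mL × 4130 mL ÷ 4790 µg/mL = 7.51 mL
HEPES: 8.17 g/L × 4.13 L = 33.74 g
boric acid: 25.5 mg/L × 4.13 L = 105.315 mg = 0.11 g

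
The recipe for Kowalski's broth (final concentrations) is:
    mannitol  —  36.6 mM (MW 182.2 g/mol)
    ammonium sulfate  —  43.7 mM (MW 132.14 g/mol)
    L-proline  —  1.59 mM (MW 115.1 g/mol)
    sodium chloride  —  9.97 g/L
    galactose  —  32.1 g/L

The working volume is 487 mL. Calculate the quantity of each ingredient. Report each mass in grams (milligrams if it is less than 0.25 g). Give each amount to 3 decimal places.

mannitol 3.248 g; ammonium sulfate 2.812 g; L-proline 89.125 mg; sodium chloride 4.855 g; galactose 15.633 g

Scale factor relative to 1 L: 0.487.
mannitol: 36.6 mmol/L × 182.2 g/mol × 0.487 L ÷ 1000 = 3.248 g
ammonium sulfate: 43.7 mmol/L × 132.14 g/mol × 0.487 L ÷ 1000 = 2.812 g
L-proline: 1.59 mmol/L × 115.1 mg/mmol × 0.487 L = 89.125 mg
sodium chloride: 9.97 g/L × 0.487 L = 4.855 g
galactose: 32.1 g/L × 0.487 L = 15.633 g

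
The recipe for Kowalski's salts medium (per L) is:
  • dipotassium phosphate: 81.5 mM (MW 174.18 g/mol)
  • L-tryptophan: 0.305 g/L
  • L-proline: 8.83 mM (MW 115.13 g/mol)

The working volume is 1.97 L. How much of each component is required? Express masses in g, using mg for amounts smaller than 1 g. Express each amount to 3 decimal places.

dipotassium phosphate 27.965 g; L-tryptophan 600.850 mg; L-proline 2.003 g

Scale factor relative to 1 L: 1.97.
dipotassium phosphate: 81.5 mmol/L × 174.18 g/mol × 1.97 L ÷ 1000 = 27.965 g
L-tryptophan: 0.305 g/L × 1.97 L = 0.60085 g = 600.850 mg
L-proline: 8.83 mmol/L × 115.13 g/mol × 1.97 L ÷ 1000 = 2.003 g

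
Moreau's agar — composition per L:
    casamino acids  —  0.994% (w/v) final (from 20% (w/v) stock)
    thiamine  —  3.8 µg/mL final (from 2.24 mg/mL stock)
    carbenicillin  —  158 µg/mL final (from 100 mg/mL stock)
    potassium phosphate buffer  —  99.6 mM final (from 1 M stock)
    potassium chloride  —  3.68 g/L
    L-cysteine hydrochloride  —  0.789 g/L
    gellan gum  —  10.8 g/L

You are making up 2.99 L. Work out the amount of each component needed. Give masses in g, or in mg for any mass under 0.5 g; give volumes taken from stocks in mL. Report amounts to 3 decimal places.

Scale factor relative to 1 L: 2.99.
casamino acids: dilute stock: 0.994% ÷ 20% × 2990 mL = 148.603 mL
thiamine: C1V1 = C2V2 → 3.8 µg/mL × 2990 mL ÷ 2240 µg/mL = 5.072 mL
carbenicillin: dilute stock: 158 µg/mL × 2990 mL ÷ 100000 µg/mL = 4.724 mL
potassium phosphate buffer: V = C2·V2/C1 = 99.6 mM × 2990 mL ÷ 1000 mM = 297.804 mL
potassium chloride: 3.68 g/L × 2.99 L = 11.003 g
L-cysteine hydrochloride: 0.789 g/L × 2.99 L = 2.359 g
gellan gum: 10.8 g/L × 2.99 L = 32.292 g

casamino acids 148.603 mL; thiamine 5.072 mL; carbenicillin 4.724 mL; potassium phosphate buffer 297.804 mL; potassium chloride 11.003 g; L-cysteine hydrochloride 2.359 g; gellan gum 32.292 g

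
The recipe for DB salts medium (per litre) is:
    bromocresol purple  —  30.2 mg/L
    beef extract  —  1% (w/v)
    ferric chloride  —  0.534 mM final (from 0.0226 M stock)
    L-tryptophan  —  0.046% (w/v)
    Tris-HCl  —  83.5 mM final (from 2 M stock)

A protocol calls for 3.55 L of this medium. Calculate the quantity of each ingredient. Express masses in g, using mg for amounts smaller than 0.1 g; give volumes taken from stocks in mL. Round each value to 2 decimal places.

Working volume: 3.55 L.
bromocresol purple: 30.2 mg/L × 3.55 L = 107.21 mg = 0.11 g
beef extract: 1 g per 100 mL × 3550 mL ÷ 100 = 35.50 g
ferric chloride: dilute stock: 0.534 mM × 3550 mL ÷ 22.6 mM = 83.88 mL
L-tryptophan: 0.046 g per 100 mL × 3550 mL ÷ 100 = 1.63 g
Tris-HCl: C1V1 = C2V2 → 83.5 mM × 3550 mL ÷ 2000 mM = 148.21 mL

bromocresol purple 0.11 g; beef extract 35.50 g; ferric chloride 83.88 mL; L-tryptophan 1.63 g; Tris-HCl 148.21 mL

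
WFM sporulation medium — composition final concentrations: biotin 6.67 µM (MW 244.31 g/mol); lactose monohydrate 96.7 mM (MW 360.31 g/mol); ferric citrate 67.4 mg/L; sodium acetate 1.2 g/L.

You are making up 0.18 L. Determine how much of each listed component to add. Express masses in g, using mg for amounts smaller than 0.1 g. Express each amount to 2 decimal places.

biotin 0.29 mg; lactose monohydrate 6.27 g; ferric citrate 12.13 mg; sodium acetate 0.22 g

Working volume: 0.18 L.
biotin: 6.67 µmol/L × 244.31 g/mol × 0.18 L ÷ 1000 = 0.29 mg
lactose monohydrate: 96.7 mmol/L × 360.31 g/mol × 0.18 L ÷ 1000 = 6.27 g
ferric citrate: 67.4 mg/L × 0.18 L = 12.13 mg
sodium acetate: 1.2 g/L × 0.18 L = 0.22 g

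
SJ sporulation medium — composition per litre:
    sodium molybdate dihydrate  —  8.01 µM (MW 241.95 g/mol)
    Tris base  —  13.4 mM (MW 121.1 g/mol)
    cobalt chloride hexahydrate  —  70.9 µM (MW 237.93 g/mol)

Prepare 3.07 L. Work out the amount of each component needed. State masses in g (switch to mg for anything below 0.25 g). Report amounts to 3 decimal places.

sodium molybdate dihydrate 5.950 mg; Tris base 4.982 g; cobalt chloride hexahydrate 51.789 mg

Scale factor relative to 1 L: 3.07.
sodium molybdate dihydrate: 8.01 µmol/L × 241.95 g/mol × 3.07 L ÷ 1000 = 5.950 mg
Tris base: 13.4 mmol/L × 121.1 g/mol × 3.07 L ÷ 1000 = 4.982 g
cobalt chloride hexahydrate: 70.9 µmol/L × 237.93 g/mol × 3.07 L ÷ 1000 = 51.789 mg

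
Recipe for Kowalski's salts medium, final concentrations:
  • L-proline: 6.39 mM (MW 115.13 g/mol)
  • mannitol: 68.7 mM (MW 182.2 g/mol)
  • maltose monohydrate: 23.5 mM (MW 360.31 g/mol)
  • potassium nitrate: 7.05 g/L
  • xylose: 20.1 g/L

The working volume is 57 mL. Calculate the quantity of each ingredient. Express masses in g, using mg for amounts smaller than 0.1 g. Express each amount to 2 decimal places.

Working volume: 57 mL = 0.057 L.
L-proline: 6.39 mmol/L × 115.13 mg/mmol × 0.057 L = 41.93 mg
mannitol: 68.7 mmol/L × 182.2 g/mol × 0.057 L ÷ 1000 = 0.71 g
maltose monohydrate: 23.5 mmol/L × 360.31 g/mol × 0.057 L ÷ 1000 = 0.48 g
potassium nitrate: 7.05 g/L × 0.057 L = 0.40 g
xylose: 20.1 g/L × 0.057 L = 1.15 g

L-proline 41.93 mg; mannitol 0.71 g; maltose monohydrate 0.48 g; potassium nitrate 0.40 g; xylose 1.15 g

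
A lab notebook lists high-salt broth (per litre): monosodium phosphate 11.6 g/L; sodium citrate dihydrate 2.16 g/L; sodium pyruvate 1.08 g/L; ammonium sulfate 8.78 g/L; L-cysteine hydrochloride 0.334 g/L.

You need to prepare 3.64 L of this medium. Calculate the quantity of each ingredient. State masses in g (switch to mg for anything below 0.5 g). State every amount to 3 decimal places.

Scale factor relative to 1 L: 3.64.
monosodium phosphate: 11.6 g/L × 3.64 L = 42.224 g
sodium citrate dihydrate: 2.16 g/L × 3.64 L = 7.862 g
sodium pyruvate: 1.08 g/L × 3.64 L = 3.931 g
ammonium sulfate: 8.78 g/L × 3.64 L = 31.959 g
L-cysteine hydrochloride: 0.334 g/L × 3.64 L = 1.216 g

monosodium phosphate 42.224 g; sodium citrate dihydrate 7.862 g; sodium pyruvate 3.931 g; ammonium sulfate 31.959 g; L-cysteine hydrochloride 1.216 g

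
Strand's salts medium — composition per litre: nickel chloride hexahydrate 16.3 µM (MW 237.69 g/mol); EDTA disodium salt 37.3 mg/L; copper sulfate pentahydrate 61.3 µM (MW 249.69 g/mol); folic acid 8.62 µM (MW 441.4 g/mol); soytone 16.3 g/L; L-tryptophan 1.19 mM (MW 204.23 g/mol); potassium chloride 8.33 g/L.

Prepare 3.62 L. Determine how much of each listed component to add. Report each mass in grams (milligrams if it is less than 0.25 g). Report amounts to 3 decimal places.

nickel chloride hexahydrate 14.025 mg; EDTA disodium salt 135.026 mg; copper sulfate pentahydrate 55.408 mg; folic acid 13.774 mg; soytone 59.006 g; L-tryptophan 0.880 g; potassium chloride 30.155 g

Working volume: 3.62 L.
nickel chloride hexahydrate: 16.3 µmol/L × 237.69 g/mol × 3.62 L ÷ 1000 = 14.025 mg
EDTA disodium salt: 37.3 mg/L × 3.62 L = 135.026 mg
copper sulfate pentahydrate: 61.3 µmol/L × 249.69 g/mol × 3.62 L ÷ 1000 = 55.408 mg
folic acid: 8.62 µmol/L × 441.4 g/mol × 3.62 L ÷ 1000 = 13.774 mg
soytone: 16.3 g/L × 3.62 L = 59.006 g
L-tryptophan: 1.19 mmol/L × 204.23 g/mol × 3.62 L ÷ 1000 = 0.880 g
potassium chloride: 8.33 g/L × 3.62 L = 30.155 g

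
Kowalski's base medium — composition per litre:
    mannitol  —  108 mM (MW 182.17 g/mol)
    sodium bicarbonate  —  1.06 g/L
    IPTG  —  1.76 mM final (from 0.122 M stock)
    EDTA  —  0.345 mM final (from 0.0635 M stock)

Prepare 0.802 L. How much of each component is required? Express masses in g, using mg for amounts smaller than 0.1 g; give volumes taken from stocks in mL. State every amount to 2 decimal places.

Working volume: 0.802 L.
mannitol: 108 mmol/L × 182.17 g/mol × 0.802 L ÷ 1000 = 15.78 g
sodium bicarbonate: 1.06 g/L × 0.802 L = 0.85 g
IPTG: C1V1 = C2V2 → 1.76 mM × 802 mL ÷ 122 mM = 11.57 mL
EDTA: V = C2·V2/C1 = 0.345 mM × 802 mL ÷ 63.5 mM = 4.36 mL

mannitol 15.78 g; sodium bicarbonate 0.85 g; IPTG 11.57 mL; EDTA 4.36 mL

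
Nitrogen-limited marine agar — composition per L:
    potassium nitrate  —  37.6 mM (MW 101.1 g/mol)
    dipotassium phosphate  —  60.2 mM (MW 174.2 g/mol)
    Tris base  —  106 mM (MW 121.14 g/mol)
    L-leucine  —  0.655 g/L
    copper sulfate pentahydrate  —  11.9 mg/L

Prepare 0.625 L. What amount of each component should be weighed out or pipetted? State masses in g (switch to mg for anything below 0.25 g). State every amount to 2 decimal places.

potassium nitrate 2.38 g; dipotassium phosphate 6.55 g; Tris base 8.03 g; L-leucine 0.41 g; copper sulfate pentahydrate 7.44 mg

Working volume: 0.625 L.
potassium nitrate: 37.6 mmol/L × 101.1 g/mol × 0.625 L ÷ 1000 = 2.38 g
dipotassium phosphate: 60.2 mmol/L × 174.2 g/mol × 0.625 L ÷ 1000 = 6.55 g
Tris base: 106 mmol/L × 121.14 g/mol × 0.625 L ÷ 1000 = 8.03 g
L-leucine: 0.655 g/L × 0.625 L = 0.41 g
copper sulfate pentahydrate: 11.9 mg/L × 0.625 L = 7.44 mg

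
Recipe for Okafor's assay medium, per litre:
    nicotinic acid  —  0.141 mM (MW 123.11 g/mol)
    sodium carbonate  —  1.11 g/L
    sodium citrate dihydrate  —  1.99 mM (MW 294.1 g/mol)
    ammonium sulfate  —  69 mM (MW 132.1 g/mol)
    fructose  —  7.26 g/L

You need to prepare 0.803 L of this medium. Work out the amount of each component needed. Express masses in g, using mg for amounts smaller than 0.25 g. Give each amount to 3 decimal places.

Working volume: 0.803 L.
nicotinic acid: 0.141 mmol/L × 123.11 mg/mmol × 0.803 L = 13.939 mg
sodium carbonate: 1.11 g/L × 0.803 L = 0.891 g
sodium citrate dihydrate: 1.99 mmol/L × 294.1 g/mol × 0.803 L ÷ 1000 = 0.470 g
ammonium sulfate: 69 mmol/L × 132.1 g/mol × 0.803 L ÷ 1000 = 7.319 g
fructose: 7.26 g/L × 0.803 L = 5.830 g

nicotinic acid 13.939 mg; sodium carbonate 0.891 g; sodium citrate dihydrate 0.470 g; ammonium sulfate 7.319 g; fructose 5.830 g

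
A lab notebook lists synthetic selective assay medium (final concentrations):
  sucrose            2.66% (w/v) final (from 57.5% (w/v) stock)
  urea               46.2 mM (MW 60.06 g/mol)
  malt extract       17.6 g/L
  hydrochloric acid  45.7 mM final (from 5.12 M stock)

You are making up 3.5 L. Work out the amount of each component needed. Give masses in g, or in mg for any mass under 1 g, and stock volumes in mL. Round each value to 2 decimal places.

sucrose 161.91 mL; urea 9.71 g; malt extract 61.60 g; hydrochloric acid 31.24 mL

Scale factor relative to 1 L: 3.5.
sucrose: C1V1 = C2V2 → 2.66% ÷ 57.5% × 3500 mL = 161.91 mL
urea: 46.2 mmol/L × 60.06 g/mol × 3.5 L ÷ 1000 = 9.71 g
malt extract: 17.6 g/L × 3.5 L = 61.60 g
hydrochloric acid: C1V1 = C2V2 → 45.7 mM × 3500 mL ÷ 5120 mM = 31.24 mL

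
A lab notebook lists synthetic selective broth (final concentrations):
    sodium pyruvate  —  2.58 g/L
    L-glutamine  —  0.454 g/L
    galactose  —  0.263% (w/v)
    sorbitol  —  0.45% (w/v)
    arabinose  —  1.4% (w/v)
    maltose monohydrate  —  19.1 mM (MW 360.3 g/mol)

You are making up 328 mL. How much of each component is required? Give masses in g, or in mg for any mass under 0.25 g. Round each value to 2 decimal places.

sodium pyruvate 0.85 g; L-glutamine 148.91 mg; galactose 0.86 g; sorbitol 1.48 g; arabinose 4.59 g; maltose monohydrate 2.26 g

Target volume = 328 mL = 0.328 L.
sodium pyruvate: 2.58 g/L × 0.328 L = 0.85 g
L-glutamine: 0.454 g/L × 0.328 L = 0.148912 g = 148.91 mg
galactose: 0.263% w/v = 2.63 g/L → 2.63 × 0.328 L = 0.86 g
sorbitol: 0.45 g per 100 mL × 328 mL ÷ 100 = 1.48 g
arabinose: 1.4 g per 100 mL × 328 mL ÷ 100 = 4.59 g
maltose monohydrate: 19.1 mmol/L × 360.3 g/mol × 0.328 L ÷ 1000 = 2.26 g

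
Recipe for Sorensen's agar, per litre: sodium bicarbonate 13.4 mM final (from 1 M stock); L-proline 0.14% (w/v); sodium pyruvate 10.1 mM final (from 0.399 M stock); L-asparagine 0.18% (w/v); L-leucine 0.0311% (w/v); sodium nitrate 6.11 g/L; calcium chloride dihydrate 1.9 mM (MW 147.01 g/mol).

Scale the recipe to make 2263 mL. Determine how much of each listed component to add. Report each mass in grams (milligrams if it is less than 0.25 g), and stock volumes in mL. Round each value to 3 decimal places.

sodium bicarbonate 30.324 mL; L-proline 3.168 g; sodium pyruvate 57.284 mL; L-asparagine 4.073 g; L-leucine 0.704 g; sodium nitrate 13.827 g; calcium chloride dihydrate 0.632 g

Target volume = 2263 mL = 2.263 L.
sodium bicarbonate: V = C2·V2/C1 = 13.4 mM × 2263 mL ÷ 1000 mM = 30.324 mL
L-proline: 0.14 g per 100 mL × 2263 mL ÷ 100 = 3.168 g
sodium pyruvate: C1V1 = C2V2 → 10.1 mM × 2263 mL ÷ 399 mM = 57.284 mL
L-asparagine: 0.18 g per 100 mL × 2263 mL ÷ 100 = 4.073 g
L-leucine: 0.0311% w/v = 0.311 g/L → 0.311 × 2.263 L = 0.704 g
sodium nitrate: 6.11 g/L × 2.263 L = 13.827 g
calcium chloride dihydrate: 1.9 mmol/L × 147.01 g/mol × 2.263 L ÷ 1000 = 0.632 g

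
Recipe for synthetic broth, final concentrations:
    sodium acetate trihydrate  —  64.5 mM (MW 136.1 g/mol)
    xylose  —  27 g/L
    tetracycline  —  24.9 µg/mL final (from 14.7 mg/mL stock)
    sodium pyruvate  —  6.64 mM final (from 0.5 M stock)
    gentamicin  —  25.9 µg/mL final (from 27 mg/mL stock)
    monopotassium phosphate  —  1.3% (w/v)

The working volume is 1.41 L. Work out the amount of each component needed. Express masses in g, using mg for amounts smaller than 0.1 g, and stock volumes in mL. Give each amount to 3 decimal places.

sodium acetate trihydrate 12.378 g; xylose 38.070 g; tetracycline 2.388 mL; sodium pyruvate 18.725 mL; gentamicin 1.353 mL; monopotassium phosphate 18.330 g

Scale factor relative to 1 L: 1.41.
sodium acetate trihydrate: 64.5 mmol/L × 136.1 g/mol × 1.41 L ÷ 1000 = 12.378 g
xylose: 27 g/L × 1.41 L = 38.070 g
tetracycline: dilute stock: 24.9 µg/mL × 1410 mL ÷ 14700 µg/mL = 2.388 mL
sodium pyruvate: V = C2·V2/C1 = 6.64 mM × 1410 mL ÷ 500 mM = 18.725 mL
gentamicin: V = C2·V2/C1 = 25.9 µg/mL × 1410 mL ÷ 27000 µg/mL = 1.353 mL
monopotassium phosphate: 1.3% w/v = 13 g/L → 13 × 1.41 L = 18.330 g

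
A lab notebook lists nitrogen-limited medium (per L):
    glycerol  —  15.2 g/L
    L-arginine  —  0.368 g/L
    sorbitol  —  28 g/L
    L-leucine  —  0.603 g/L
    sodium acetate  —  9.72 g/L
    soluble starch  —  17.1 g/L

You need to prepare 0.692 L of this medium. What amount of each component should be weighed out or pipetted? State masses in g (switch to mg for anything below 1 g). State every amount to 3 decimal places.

glycerol 10.518 g; L-arginine 254.656 mg; sorbitol 19.376 g; L-leucine 417.276 mg; sodium acetate 6.726 g; soluble starch 11.833 g

Working volume: 0.692 L.
glycerol: 15.2 g/L × 0.692 L = 10.518 g
L-arginine: 0.368 g/L × 0.692 L = 0.254656 g = 254.656 mg
sorbitol: 28 g/L × 0.692 L = 19.376 g
L-leucine: 0.603 g/L × 0.692 L = 0.417276 g = 417.276 mg
sodium acetate: 9.72 g/L × 0.692 L = 6.726 g
soluble starch: 17.1 g/L × 0.692 L = 11.833 g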